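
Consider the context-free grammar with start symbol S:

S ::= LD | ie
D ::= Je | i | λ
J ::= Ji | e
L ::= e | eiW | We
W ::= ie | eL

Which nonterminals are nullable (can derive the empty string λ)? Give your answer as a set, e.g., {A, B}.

Directly nullable (have an ε-rule): {D}.
Not nullable: J, L, S, W — each has a terminal in every rule's right-hand side or depends on a non-nullable symbol.

{D}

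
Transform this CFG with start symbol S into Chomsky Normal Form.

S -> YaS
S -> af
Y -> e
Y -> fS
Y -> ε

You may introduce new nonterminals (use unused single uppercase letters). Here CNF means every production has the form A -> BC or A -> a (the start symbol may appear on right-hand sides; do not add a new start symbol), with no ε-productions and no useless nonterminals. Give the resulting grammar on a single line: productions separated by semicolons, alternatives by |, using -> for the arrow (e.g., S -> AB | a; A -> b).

S -> AB | AS | YC; A -> a; B -> f; C -> AS; Y -> e | BS

Nullable: {Y}; after ε-elimination: S -> aS | af | YaS; Y -> e | fS.
No unit productions to eliminate.
TERM: introduce A -> a, B -> f and substitute in every rule of length ≥2.
BIN: S -> YAS becomes S -> YC, C -> AS.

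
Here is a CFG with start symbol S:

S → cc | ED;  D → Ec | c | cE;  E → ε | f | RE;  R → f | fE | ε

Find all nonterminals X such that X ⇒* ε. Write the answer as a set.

{E, R}

Directly nullable (have an ε-rule): {E, R}.
Not nullable: D, S — each has a terminal in every rule's right-hand side or depends on a non-nullable symbol.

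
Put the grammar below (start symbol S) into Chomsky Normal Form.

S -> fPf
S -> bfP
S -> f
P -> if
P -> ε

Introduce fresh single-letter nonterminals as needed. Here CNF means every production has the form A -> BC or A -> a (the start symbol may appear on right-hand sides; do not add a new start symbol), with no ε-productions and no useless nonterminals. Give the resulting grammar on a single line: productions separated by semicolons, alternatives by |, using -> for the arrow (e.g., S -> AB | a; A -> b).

Nullable: {P}; after ε-elimination: S -> f | bf | ff | bfP | fPf; P -> if.
No unit productions to eliminate.
TERM: introduce C -> b, B -> f, A -> i and substitute in every rule of length ≥2.
BIN: S -> BPB becomes S -> BD, D -> PB; S -> CBP becomes S -> CE, E -> BP.

S -> f | BB | BD | CB | CE; A -> i; B -> f; C -> b; D -> PB; E -> BP; P -> AB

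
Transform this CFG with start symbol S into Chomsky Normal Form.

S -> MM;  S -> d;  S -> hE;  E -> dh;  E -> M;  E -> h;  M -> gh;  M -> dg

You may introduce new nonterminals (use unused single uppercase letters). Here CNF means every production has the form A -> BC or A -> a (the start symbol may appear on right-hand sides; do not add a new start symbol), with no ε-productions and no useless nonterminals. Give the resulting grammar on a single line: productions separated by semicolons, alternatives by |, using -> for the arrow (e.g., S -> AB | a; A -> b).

S -> d | CE | MM; A -> d; B -> g; C -> h; E -> h | AB | AC | BC; M -> AB | BC

No ε-productions.
After unit-elimination: S -> d | MM | hE; E -> h | dg | dh | gh; M -> dg | gh.
TERM: introduce A -> d, B -> g, C -> h and substitute in every rule of length ≥2.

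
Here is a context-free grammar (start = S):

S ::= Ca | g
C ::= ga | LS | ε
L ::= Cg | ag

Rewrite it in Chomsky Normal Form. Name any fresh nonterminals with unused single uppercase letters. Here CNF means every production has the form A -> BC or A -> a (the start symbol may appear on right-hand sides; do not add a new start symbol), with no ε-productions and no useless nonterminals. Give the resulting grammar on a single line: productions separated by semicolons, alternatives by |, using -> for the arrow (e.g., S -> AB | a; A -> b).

Nullable: {C}; after ε-elimination: S -> a | g | Ca; C -> LS | ga; L -> g | Cg | ag.
No unit productions to eliminate.
TERM: introduce B -> a, A -> g and substitute in every rule of length ≥2.

S -> a | g | CB; A -> g; B -> a; C -> AB | LS; L -> g | BA | CA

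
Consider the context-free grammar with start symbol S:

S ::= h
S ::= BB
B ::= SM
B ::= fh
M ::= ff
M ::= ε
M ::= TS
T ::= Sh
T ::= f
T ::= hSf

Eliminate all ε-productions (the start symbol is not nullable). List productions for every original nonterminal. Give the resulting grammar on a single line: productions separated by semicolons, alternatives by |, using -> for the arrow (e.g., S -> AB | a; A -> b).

S -> h | BB; B -> S | SM | fh; M -> TS | ff; T -> f | Sh | hSf

Nullable set: {M}.
B -> SM: M nullable, giving S | SM.
Drop M -> ε.
Unchanged (no nullable symbols): S -> BB; S -> h; B -> fh; M -> TS; M -> ff; T -> Sh; T -> f; T -> hSf.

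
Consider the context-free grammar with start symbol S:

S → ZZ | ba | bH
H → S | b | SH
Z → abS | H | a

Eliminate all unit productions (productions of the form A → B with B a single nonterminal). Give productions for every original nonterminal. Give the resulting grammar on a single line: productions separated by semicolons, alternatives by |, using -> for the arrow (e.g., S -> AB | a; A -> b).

Unit productions: H->S, Z->H.
Unit pairs (A ⇒* B via units): (H,S), (Z,H), (Z,S).
S: inherits non-unit rules of {S} → ZZ | bH | ba.
H: inherits non-unit rules of {H, S} → SH | ZZ | b | bH | ba.
Z: inherits non-unit rules of {H, S, Z} → SH | ZZ | a | abS | b | bH | ba.

S -> ZZ | bH | ba; H -> b | SH | ZZ | bH | ba; Z -> a | b | SH | ZZ | bH | ba | abS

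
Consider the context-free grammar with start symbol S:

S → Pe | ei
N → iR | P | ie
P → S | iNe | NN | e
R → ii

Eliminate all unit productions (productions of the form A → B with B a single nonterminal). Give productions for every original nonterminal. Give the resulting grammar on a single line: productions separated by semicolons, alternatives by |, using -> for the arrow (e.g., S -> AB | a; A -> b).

S -> Pe | ei; N -> e | NN | Pe | ei | iR | ie | iNe; P -> e | NN | Pe | ei | iNe; R -> ii

Unit productions: N->P, P->S.
Unit pairs (A ⇒* B via units): (N,P), (N,S), (P,S).
S: inherits non-unit rules of {S} → Pe | ei.
N: inherits non-unit rules of {N, P, S} → NN | Pe | e | ei | iNe | iR | ie.
P: inherits non-unit rules of {P, S} → NN | Pe | e | ei | iNe.
R: inherits non-unit rules of {R} → ii.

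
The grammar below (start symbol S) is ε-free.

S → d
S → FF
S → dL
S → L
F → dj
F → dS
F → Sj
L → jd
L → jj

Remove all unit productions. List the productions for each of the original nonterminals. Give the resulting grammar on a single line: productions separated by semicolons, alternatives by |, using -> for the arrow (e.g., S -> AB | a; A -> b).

S -> d | FF | dL | jd | jj; F -> Sj | dS | dj; L -> jd | jj

Unit productions: S->L.
Unit pairs (A ⇒* B via units): (S,L).
S: inherits non-unit rules of {L, S} → FF | d | dL | jd | jj.
F: inherits non-unit rules of {F} → Sj | dS | dj.
L: inherits non-unit rules of {L} → jd | jj.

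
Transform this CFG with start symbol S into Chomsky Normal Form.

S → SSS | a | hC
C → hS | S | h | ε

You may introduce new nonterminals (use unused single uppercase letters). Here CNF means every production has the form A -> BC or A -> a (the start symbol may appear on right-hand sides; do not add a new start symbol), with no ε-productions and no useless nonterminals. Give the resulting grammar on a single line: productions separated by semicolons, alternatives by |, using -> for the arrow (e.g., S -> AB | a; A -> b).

Nullable: {C}; after ε-elimination: S -> a | h | hC | SSS; C -> S | h | hS.
After unit-elimination: S -> a | h | hC | SSS; C -> a | h | hC | hS | SSS.
TERM: introduce A -> h and substitute in every rule of length ≥2.
BIN: C -> SSS becomes C -> SB, B -> SS; S -> SSS becomes S -> SD, D -> SS.

S -> a | h | AC | SD; A -> h; B -> SS; C -> a | h | AC | AS | SB; D -> SS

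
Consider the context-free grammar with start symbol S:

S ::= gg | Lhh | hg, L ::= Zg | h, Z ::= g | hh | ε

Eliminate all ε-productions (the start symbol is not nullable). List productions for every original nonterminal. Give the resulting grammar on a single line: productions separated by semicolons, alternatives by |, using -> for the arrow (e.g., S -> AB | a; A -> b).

S -> gg | hg | Lhh; L -> g | h | Zg; Z -> g | hh

Nullable set: {Z}.
L -> Zg: Z nullable, giving Zg | g.
Drop Z -> ε.
Unchanged (no nullable symbols): S -> Lhh; S -> gg; S -> hg; L -> h; Z -> g; Z -> hh.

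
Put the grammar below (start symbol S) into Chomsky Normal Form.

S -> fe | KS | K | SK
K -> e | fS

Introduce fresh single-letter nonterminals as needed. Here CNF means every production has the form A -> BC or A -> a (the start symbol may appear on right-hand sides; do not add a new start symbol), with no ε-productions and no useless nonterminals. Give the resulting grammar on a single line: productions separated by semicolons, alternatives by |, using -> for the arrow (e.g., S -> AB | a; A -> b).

No ε-productions.
After unit-elimination: S -> e | KS | SK | fS | fe; K -> e | fS.
TERM: introduce B -> e, A -> f and substitute in every rule of length ≥2.

S -> e | AB | AS | KS | SK; A -> f; B -> e; K -> e | AS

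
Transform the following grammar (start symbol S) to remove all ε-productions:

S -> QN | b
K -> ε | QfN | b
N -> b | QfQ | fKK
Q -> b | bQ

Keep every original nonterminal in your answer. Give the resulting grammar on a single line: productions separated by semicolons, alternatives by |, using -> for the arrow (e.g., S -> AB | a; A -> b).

S -> b | QN; K -> b | QfN; N -> b | f | fK | QfQ | fKK; Q -> b | bQ

Nullable set: {K}.
Drop K -> ε.
N -> fKK: K, K nullable, giving f | fK | fKK.
Unchanged (no nullable symbols): S -> QN; S -> b; K -> QfN; K -> b; N -> QfQ; N -> b; Q -> b; Q -> bQ.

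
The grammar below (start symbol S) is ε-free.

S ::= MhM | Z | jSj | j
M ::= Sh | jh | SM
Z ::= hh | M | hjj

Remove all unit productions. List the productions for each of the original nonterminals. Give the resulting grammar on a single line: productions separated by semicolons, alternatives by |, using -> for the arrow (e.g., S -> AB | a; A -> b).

S -> j | SM | Sh | hh | jh | MhM | hjj | jSj; M -> SM | Sh | jh; Z -> SM | Sh | hh | jh | hjj

Unit productions: S->Z, Z->M.
Unit pairs (A ⇒* B via units): (S,M), (S,Z), (Z,M).
S: inherits non-unit rules of {M, S, Z} → MhM | SM | Sh | hh | hjj | j | jSj | jh.
M: inherits non-unit rules of {M} → SM | Sh | jh.
Z: inherits non-unit rules of {M, Z} → SM | Sh | hh | hjj | jh.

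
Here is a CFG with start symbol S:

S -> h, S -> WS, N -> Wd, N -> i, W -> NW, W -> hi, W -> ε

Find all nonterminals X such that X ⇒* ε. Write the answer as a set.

Directly nullable (have an ε-rule): {W}.
Not nullable: N, S — each has a terminal in every rule's right-hand side or depends on a non-nullable symbol.

{W}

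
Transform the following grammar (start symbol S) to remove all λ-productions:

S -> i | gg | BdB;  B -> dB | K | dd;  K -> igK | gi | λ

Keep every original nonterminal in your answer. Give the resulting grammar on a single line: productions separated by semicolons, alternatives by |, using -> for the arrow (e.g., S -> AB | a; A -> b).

S -> d | i | Bd | dB | gg | BdB; B -> K | d | dB | dd; K -> gi | ig | igK

Nullable set: {B, K}.
S -> BdB: B, B nullable, giving Bd | BdB | d | dB.
B -> K: K nullable, giving K.
B -> dB: B nullable, giving d | dB.
Drop K -> λ.
K -> igK: K nullable, giving ig | igK.
Unchanged (no nullable symbols): S -> gg; S -> i; B -> dd; K -> gi.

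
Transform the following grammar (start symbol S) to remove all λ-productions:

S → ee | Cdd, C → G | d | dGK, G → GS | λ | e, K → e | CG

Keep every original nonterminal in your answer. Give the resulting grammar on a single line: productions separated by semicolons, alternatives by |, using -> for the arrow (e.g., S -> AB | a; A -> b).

Nullable set: {C, G, K}.
S -> Cdd: C nullable, giving Cdd | dd.
C -> G: G nullable, giving G.
C -> dGK: G, K nullable, giving d | dG | dGK | dK.
Drop G -> λ.
G -> GS: G nullable, giving GS | S.
K -> CG: C, G nullable, giving C | CG | G.
Unchanged (no nullable symbols): S -> ee; C -> d; G -> e; K -> e.

S -> dd | ee | Cdd; C -> G | d | dG | dK | dGK; G -> S | e | GS; K -> C | G | e | CG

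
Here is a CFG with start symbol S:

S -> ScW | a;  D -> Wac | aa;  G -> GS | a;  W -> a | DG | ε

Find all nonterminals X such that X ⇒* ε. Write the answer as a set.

{W}

Directly nullable (have an ε-rule): {W}.
Not nullable: D, G, S — each has a terminal in every rule's right-hand side or depends on a non-nullable symbol.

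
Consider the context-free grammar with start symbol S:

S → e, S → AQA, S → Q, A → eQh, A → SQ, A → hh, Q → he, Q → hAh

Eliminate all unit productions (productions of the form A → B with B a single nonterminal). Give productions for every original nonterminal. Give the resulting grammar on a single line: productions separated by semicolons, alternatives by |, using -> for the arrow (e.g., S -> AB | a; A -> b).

S -> e | he | AQA | hAh; A -> SQ | hh | eQh; Q -> he | hAh

Unit productions: S->Q.
Unit pairs (A ⇒* B via units): (S,Q).
S: inherits non-unit rules of {Q, S} → AQA | e | hAh | he.
A: inherits non-unit rules of {A} → SQ | eQh | hh.
Q: inherits non-unit rules of {Q} → hAh | he.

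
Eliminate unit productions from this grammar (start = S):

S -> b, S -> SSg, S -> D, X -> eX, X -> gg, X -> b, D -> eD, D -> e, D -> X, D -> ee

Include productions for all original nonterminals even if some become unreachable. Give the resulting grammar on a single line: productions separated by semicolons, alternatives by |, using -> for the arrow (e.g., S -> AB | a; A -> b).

S -> b | e | eD | eX | ee | gg | SSg; D -> b | e | eD | eX | ee | gg; X -> b | eX | gg

Unit productions: D->X, S->D.
Unit pairs (A ⇒* B via units): (D,X), (S,D), (S,X).
S: inherits non-unit rules of {D, S, X} → SSg | b | e | eD | eX | ee | gg.
D: inherits non-unit rules of {D, X} → b | e | eD | eX | ee | gg.
X: inherits non-unit rules of {X} → b | eX | gg.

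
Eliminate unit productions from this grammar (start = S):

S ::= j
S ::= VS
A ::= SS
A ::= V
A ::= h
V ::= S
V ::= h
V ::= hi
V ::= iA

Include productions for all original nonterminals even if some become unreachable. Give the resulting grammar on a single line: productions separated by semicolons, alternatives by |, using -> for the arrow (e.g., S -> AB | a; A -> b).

S -> j | VS; A -> h | j | SS | VS | hi | iA; V -> h | j | VS | hi | iA

Unit productions: A->V, V->S.
Unit pairs (A ⇒* B via units): (A,S), (A,V), (V,S).
S: inherits non-unit rules of {S} → VS | j.
A: inherits non-unit rules of {A, S, V} → SS | VS | h | hi | iA | j.
V: inherits non-unit rules of {S, V} → VS | h | hi | iA | j.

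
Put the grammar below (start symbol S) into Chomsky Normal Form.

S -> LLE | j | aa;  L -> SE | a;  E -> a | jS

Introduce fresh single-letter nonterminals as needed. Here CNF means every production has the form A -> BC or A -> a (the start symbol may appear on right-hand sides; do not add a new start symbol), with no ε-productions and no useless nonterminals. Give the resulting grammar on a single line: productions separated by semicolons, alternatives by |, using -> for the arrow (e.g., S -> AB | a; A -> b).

No ε-productions.
No unit productions to eliminate.
TERM: introduce B -> a, A -> j and substitute in every rule of length ≥2.
BIN: S -> LLE becomes S -> LC, C -> LE.

S -> j | BB | LC; A -> j; B -> a; C -> LE; E -> a | AS; L -> a | SE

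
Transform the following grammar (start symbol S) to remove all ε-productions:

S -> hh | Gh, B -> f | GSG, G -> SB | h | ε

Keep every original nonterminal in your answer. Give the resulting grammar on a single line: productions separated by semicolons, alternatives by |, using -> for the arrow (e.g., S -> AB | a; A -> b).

Nullable set: {G}.
S -> Gh: G nullable, giving Gh | h.
B -> GSG: G, G nullable, giving GS | GSG | S | SG.
Drop G -> ε.
Unchanged (no nullable symbols): S -> hh; B -> f; G -> SB; G -> h.

S -> h | Gh | hh; B -> S | f | GS | SG | GSG; G -> h | SB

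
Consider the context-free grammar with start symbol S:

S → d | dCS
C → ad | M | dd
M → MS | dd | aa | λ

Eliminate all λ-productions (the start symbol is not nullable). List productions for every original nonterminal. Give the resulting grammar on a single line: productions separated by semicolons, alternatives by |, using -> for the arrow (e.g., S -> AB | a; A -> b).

Nullable set: {C, M}.
S -> dCS: C nullable, giving dCS | dS.
C -> M: M nullable, giving M.
Drop M -> λ.
M -> MS: M nullable, giving MS | S.
Unchanged (no nullable symbols): S -> d; C -> ad; C -> dd; M -> aa; M -> dd.

S -> d | dS | dCS; C -> M | ad | dd; M -> S | MS | aa | dd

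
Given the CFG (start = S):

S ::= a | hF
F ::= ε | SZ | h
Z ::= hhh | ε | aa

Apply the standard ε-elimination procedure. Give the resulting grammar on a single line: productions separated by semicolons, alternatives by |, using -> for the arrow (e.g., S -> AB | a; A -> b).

S -> a | h | hF; F -> S | h | SZ; Z -> aa | hhh

Nullable set: {F, Z}.
S -> hF: F nullable, giving h | hF.
Drop F -> ε.
F -> SZ: Z nullable, giving S | SZ.
Drop Z -> ε.
Unchanged (no nullable symbols): S -> a; F -> h; Z -> aa; Z -> hhh.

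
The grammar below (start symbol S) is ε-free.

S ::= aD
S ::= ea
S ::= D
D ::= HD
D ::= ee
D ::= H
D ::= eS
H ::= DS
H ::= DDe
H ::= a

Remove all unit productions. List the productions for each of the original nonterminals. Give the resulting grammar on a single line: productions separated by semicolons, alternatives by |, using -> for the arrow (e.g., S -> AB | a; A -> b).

S -> a | DS | HD | aD | eS | ea | ee | DDe; D -> a | DS | HD | eS | ee | DDe; H -> a | DS | DDe

Unit productions: D->H, S->D.
Unit pairs (A ⇒* B via units): (D,H), (S,D), (S,H).
S: inherits non-unit rules of {D, H, S} → DDe | DS | HD | a | aD | eS | ea | ee.
D: inherits non-unit rules of {D, H} → DDe | DS | HD | a | eS | ee.
H: inherits non-unit rules of {H} → DDe | DS | a.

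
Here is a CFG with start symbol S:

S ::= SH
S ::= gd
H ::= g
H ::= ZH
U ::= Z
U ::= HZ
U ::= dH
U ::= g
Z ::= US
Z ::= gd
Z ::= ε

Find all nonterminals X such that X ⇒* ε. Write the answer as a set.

Directly nullable (have an ε-rule): {Z}.
U is nullable via U -> Z (every symbol on the right is already known nullable).
Not nullable: H, S — each has a terminal in every rule's right-hand side or depends on a non-nullable symbol.

{U, Z}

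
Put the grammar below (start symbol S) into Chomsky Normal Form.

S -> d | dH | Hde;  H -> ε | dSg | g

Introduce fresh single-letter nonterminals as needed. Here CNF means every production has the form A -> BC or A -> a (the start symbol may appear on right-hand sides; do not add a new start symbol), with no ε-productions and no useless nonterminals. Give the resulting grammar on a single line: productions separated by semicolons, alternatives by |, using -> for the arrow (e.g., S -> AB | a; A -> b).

Nullable: {H}; after ε-elimination: S -> d | dH | de | Hde; H -> g | dSg.
No unit productions to eliminate.
TERM: introduce A -> d, C -> e, B -> g and substitute in every rule of length ≥2.
BIN: H -> ASB becomes H -> AD, D -> SB; S -> HAC becomes S -> HE, E -> AC.

S -> d | AC | AH | HE; A -> d; B -> g; C -> e; D -> SB; E -> AC; H -> g | AD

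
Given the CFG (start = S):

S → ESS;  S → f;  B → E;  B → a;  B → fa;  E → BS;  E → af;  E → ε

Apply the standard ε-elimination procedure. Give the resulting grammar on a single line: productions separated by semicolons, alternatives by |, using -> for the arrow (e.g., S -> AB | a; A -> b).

S -> f | SS | ESS; B -> E | a | fa; E -> S | BS | af

Nullable set: {B, E}.
S -> ESS: E nullable, giving ESS | SS.
B -> E: E nullable, giving E.
Drop E -> ε.
E -> BS: B nullable, giving BS | S.
Unchanged (no nullable symbols): S -> f; B -> a; B -> fa; E -> af.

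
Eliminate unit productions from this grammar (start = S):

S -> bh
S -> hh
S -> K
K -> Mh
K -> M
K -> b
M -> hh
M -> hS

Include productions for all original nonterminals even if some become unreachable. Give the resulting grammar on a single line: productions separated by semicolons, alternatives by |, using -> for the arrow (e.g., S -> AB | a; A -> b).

S -> b | Mh | bh | hS | hh; K -> b | Mh | hS | hh; M -> hS | hh

Unit productions: K->M, S->K.
Unit pairs (A ⇒* B via units): (K,M), (S,K), (S,M).
S: inherits non-unit rules of {K, M, S} → Mh | b | bh | hS | hh.
K: inherits non-unit rules of {K, M} → Mh | b | hS | hh.
M: inherits non-unit rules of {M} → hS | hh.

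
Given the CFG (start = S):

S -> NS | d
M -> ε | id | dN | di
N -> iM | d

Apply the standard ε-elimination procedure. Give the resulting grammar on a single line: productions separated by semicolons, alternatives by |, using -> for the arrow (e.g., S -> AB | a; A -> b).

S -> d | NS; M -> dN | di | id; N -> d | i | iM

Nullable set: {M}.
Drop M -> ε.
N -> iM: M nullable, giving i | iM.
Unchanged (no nullable symbols): S -> NS; S -> d; M -> dN; M -> di; M -> id; N -> d.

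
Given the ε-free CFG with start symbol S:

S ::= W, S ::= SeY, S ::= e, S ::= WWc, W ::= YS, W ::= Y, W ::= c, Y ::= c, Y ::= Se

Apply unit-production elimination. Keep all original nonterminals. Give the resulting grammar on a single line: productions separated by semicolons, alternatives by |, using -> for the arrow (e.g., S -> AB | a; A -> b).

S -> c | e | Se | YS | SeY | WWc; W -> c | Se | YS; Y -> c | Se

Unit productions: S->W, W->Y.
Unit pairs (A ⇒* B via units): (S,W), (S,Y), (W,Y).
S: inherits non-unit rules of {S, W, Y} → Se | SeY | WWc | YS | c | e.
W: inherits non-unit rules of {W, Y} → Se | YS | c.
Y: inherits non-unit rules of {Y} → Se | c.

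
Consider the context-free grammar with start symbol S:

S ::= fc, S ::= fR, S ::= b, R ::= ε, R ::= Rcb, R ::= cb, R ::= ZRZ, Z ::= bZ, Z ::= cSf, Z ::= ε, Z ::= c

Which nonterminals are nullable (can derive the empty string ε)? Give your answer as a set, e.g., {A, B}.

{R, Z}

Directly nullable (have an ε-rule): {R, Z}.
Not nullable: S — each has a terminal in every rule's right-hand side or depends on a non-nullable symbol.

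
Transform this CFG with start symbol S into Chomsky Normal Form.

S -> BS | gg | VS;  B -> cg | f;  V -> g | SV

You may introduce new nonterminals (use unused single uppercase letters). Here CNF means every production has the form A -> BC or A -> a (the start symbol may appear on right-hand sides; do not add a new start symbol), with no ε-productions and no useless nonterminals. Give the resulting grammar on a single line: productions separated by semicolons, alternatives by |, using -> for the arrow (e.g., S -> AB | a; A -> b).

S -> BS | CC | VS; A -> c; B -> f | AC; C -> g; V -> g | SV

No ε-productions.
No unit productions to eliminate.
TERM: introduce A -> c, C -> g and substitute in every rule of length ≥2.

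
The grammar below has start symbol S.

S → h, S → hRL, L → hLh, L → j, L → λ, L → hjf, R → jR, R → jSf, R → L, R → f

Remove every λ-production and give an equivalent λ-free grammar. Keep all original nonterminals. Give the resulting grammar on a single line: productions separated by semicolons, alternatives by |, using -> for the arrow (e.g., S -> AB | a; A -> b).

Nullable set: {L, R}.
S -> hRL: R, L nullable, giving h | hL | hR | hRL.
Drop L -> λ.
L -> hLh: L nullable, giving hLh | hh.
R -> L: L nullable, giving L.
R -> jR: R nullable, giving j | jR.
Unchanged (no nullable symbols): S -> h; L -> hjf; L -> j; R -> f; R -> jSf.

S -> h | hL | hR | hRL; L -> j | hh | hLh | hjf; R -> L | f | j | jR | jSf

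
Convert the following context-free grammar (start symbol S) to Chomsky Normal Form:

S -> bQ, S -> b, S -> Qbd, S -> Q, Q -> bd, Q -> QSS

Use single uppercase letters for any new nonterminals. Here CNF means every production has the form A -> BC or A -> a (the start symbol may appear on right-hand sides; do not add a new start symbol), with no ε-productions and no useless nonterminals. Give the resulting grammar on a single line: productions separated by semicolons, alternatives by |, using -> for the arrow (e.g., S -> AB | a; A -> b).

S -> b | AB | AQ | QD | QE; A -> b; B -> d; C -> SS; D -> AB; E -> SS; Q -> AB | QC

No ε-productions.
After unit-elimination: S -> b | bQ | bd | QSS | Qbd; Q -> bd | QSS.
TERM: introduce A -> b, B -> d and substitute in every rule of length ≥2.
BIN: Q -> QSS becomes Q -> QC, C -> SS; S -> QAB becomes S -> QD, D -> AB; S -> QSS becomes S -> QE, E -> SS.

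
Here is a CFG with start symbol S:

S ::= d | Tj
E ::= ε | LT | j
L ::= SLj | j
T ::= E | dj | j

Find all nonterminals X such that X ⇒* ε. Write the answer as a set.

Directly nullable (have an ε-rule): {E}.
T is nullable via T -> E (every symbol on the right is already known nullable).
Not nullable: L, S — each has a terminal in every rule's right-hand side or depends on a non-nullable symbol.

{E, T}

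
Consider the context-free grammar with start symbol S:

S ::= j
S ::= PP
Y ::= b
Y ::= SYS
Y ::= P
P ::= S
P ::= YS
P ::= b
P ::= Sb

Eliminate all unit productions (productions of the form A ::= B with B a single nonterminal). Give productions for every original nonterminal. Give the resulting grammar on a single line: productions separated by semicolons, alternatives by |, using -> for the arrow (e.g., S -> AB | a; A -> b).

S -> j | PP; P -> b | j | PP | Sb | YS; Y -> b | j | PP | Sb | YS | SYS

Unit productions: P->S, Y->P.
Unit pairs (A ⇒* B via units): (P,S), (Y,P), (Y,S).
S: inherits non-unit rules of {S} → PP | j.
P: inherits non-unit rules of {P, S} → PP | Sb | YS | b | j.
Y: inherits non-unit rules of {P, S, Y} → PP | SYS | Sb | YS | b | j.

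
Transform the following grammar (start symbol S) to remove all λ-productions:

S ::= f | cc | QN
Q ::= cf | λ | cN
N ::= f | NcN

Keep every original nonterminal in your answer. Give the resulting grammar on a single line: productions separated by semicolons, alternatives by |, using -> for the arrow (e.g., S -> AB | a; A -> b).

Nullable set: {Q}.
S -> QN: Q nullable, giving N | QN.
Drop Q -> λ.
Unchanged (no nullable symbols): S -> cc; S -> f; N -> NcN; N -> f; Q -> cN; Q -> cf.

S -> N | f | QN | cc; N -> f | NcN; Q -> cN | cf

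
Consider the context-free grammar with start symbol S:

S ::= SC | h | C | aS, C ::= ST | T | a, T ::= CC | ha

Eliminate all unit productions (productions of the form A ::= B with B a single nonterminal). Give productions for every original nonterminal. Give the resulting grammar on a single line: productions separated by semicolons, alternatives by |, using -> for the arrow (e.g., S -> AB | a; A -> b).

S -> a | h | CC | SC | ST | aS | ha; C -> a | CC | ST | ha; T -> CC | ha

Unit productions: C->T, S->C.
Unit pairs (A ⇒* B via units): (C,T), (S,C), (S,T).
S: inherits non-unit rules of {C, S, T} → CC | SC | ST | a | aS | h | ha.
C: inherits non-unit rules of {C, T} → CC | ST | a | ha.
T: inherits non-unit rules of {T} → CC | ha.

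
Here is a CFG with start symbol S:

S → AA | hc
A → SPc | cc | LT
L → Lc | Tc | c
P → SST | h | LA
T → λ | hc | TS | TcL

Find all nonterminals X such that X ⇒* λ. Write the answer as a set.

Directly nullable (have an ε-rule): {T}.
Not nullable: A, L, P, S — each has a terminal in every rule's right-hand side or depends on a non-nullable symbol.

{T}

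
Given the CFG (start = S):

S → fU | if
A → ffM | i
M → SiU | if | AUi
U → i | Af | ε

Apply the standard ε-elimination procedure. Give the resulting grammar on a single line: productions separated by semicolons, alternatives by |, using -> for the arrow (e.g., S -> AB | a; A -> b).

Nullable set: {U}.
S -> fU: U nullable, giving f | fU.
M -> AUi: U nullable, giving AUi | Ai.
M -> SiU: U nullable, giving Si | SiU.
Drop U -> ε.
Unchanged (no nullable symbols): S -> if; A -> ffM; A -> i; M -> if; U -> Af; U -> i.

S -> f | fU | if; A -> i | ffM; M -> Ai | Si | if | AUi | SiU; U -> i | Af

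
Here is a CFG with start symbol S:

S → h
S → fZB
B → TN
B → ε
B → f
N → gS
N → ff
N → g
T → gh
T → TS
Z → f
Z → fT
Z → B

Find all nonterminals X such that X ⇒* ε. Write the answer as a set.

Directly nullable (have an ε-rule): {B}.
Z is nullable via Z -> B (every symbol on the right is already known nullable).
Not nullable: N, S, T — each has a terminal in every rule's right-hand side or depends on a non-nullable symbol.

{B, Z}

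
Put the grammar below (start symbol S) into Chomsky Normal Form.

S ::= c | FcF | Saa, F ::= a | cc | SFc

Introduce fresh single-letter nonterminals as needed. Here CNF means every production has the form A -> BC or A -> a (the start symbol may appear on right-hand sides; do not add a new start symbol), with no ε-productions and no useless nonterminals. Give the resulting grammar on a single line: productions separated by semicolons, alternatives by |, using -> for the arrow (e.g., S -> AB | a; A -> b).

No ε-productions.
No unit productions to eliminate.
TERM: introduce B -> a, A -> c and substitute in every rule of length ≥2.
BIN: F -> SFA becomes F -> SC, C -> FA; S -> FAF becomes S -> FD, D -> AF; S -> SBB becomes S -> SE, E -> BB.

S -> c | FD | SE; A -> c; B -> a; C -> FA; D -> AF; E -> BB; F -> a | AA | SC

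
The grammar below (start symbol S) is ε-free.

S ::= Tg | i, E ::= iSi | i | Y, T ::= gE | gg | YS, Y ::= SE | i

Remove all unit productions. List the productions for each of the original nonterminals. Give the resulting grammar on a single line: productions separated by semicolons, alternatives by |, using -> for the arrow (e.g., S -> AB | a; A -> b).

Unit productions: E->Y.
Unit pairs (A ⇒* B via units): (E,Y).
S: inherits non-unit rules of {S} → Tg | i.
E: inherits non-unit rules of {E, Y} → SE | i | iSi.
T: inherits non-unit rules of {T} → YS | gE | gg.
Y: inherits non-unit rules of {Y} → SE | i.

S -> i | Tg; E -> i | SE | iSi; T -> YS | gE | gg; Y -> i | SE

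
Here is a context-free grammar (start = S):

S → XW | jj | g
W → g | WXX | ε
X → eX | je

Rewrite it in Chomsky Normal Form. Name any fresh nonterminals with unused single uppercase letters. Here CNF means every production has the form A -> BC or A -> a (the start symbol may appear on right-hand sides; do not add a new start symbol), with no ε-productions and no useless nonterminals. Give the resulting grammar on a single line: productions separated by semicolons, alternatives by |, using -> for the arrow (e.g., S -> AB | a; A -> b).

S -> g | AX | BA | BB | XW; A -> e; B -> j; C -> XX; W -> g | WC | XX; X -> AX | BA

Nullable: {W}; after ε-elimination: S -> X | g | XW | jj; W -> g | XX | WXX; X -> eX | je.
After unit-elimination: S -> g | XW | eX | je | jj; W -> g | XX | WXX; X -> eX | je.
TERM: introduce A -> e, B -> j and substitute in every rule of length ≥2.
BIN: W -> WXX becomes W -> WC, C -> XX.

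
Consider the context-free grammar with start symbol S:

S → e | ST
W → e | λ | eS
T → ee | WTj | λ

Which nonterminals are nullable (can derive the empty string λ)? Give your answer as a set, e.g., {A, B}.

{T, W}

Directly nullable (have an ε-rule): {T, W}.
Not nullable: S — each has a terminal in every rule's right-hand side or depends on a non-nullable symbol.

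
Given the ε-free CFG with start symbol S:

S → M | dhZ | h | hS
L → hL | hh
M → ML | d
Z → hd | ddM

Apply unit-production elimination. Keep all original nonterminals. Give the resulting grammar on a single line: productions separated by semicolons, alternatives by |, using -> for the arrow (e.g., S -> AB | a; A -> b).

S -> d | h | ML | hS | dhZ; L -> hL | hh; M -> d | ML; Z -> hd | ddM

Unit productions: S->M.
Unit pairs (A ⇒* B via units): (S,M).
S: inherits non-unit rules of {M, S} → ML | d | dhZ | h | hS.
L: inherits non-unit rules of {L} → hL | hh.
M: inherits non-unit rules of {M} → ML | d.
Z: inherits non-unit rules of {Z} → ddM | hd.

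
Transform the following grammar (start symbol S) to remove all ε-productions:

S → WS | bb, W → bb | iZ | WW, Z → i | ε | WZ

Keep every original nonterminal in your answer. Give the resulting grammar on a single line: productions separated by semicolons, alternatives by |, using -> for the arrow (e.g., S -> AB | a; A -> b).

S -> WS | bb; W -> i | WW | bb | iZ; Z -> W | i | WZ

Nullable set: {Z}.
W -> iZ: Z nullable, giving i | iZ.
Drop Z -> ε.
Z -> WZ: Z nullable, giving W | WZ.
Unchanged (no nullable symbols): S -> WS; S -> bb; W -> WW; W -> bb; Z -> i.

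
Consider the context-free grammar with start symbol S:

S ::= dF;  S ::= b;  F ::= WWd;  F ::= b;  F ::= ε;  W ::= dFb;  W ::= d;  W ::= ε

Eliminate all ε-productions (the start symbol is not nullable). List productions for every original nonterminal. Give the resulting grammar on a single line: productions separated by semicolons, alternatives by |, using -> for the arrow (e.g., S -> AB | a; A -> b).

S -> b | d | dF; F -> b | d | Wd | WWd; W -> d | db | dFb

Nullable set: {F, W}.
S -> dF: F nullable, giving d | dF.
Drop F -> ε.
F -> WWd: W, W nullable, giving WWd | Wd | d.
Drop W -> ε.
W -> dFb: F nullable, giving dFb | db.
Unchanged (no nullable symbols): S -> b; F -> b; W -> d.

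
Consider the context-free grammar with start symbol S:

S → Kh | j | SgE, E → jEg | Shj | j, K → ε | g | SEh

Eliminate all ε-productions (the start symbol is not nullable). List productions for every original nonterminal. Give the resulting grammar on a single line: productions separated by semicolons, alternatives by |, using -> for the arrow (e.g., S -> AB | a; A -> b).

Nullable set: {K}.
S -> Kh: K nullable, giving Kh | h.
Drop K -> ε.
Unchanged (no nullable symbols): S -> SgE; S -> j; E -> Shj; E -> j; E -> jEg; K -> SEh; K -> g.

S -> h | j | Kh | SgE; E -> j | Shj | jEg; K -> g | SEh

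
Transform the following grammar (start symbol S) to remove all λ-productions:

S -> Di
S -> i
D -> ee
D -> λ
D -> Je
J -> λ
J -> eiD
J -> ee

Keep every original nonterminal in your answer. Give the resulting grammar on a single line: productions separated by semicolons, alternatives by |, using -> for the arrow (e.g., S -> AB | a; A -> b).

S -> i | Di; D -> e | Je | ee; J -> ee | ei | eiD

Nullable set: {D, J}.
S -> Di: D nullable, giving Di | i.
Drop D -> λ.
D -> Je: J nullable, giving Je | e.
Drop J -> λ.
J -> eiD: D nullable, giving ei | eiD.
Unchanged (no nullable symbols): S -> i; D -> ee; J -> ee.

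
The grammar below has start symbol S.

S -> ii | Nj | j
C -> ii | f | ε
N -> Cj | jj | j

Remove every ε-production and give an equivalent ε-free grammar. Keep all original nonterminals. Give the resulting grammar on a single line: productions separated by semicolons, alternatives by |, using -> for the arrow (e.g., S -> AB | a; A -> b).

S -> j | Nj | ii; C -> f | ii; N -> j | Cj | jj

Nullable set: {C}.
Drop C -> ε.
N -> Cj: C nullable, giving Cj | j.
Unchanged (no nullable symbols): S -> Nj; S -> ii; S -> j; C -> f; C -> ii; N -> j; N -> jj.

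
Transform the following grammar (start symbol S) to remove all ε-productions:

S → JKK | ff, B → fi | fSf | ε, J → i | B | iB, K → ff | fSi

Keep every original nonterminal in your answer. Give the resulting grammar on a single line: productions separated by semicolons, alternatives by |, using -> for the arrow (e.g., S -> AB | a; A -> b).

S -> KK | ff | JKK; B -> fi | fSf; J -> B | i | iB; K -> ff | fSi

Nullable set: {B, J}.
S -> JKK: J nullable, giving JKK | KK.
Drop B -> ε.
J -> B: B nullable, giving B.
J -> iB: B nullable, giving i | iB.
Unchanged (no nullable symbols): S -> ff; B -> fSf; B -> fi; J -> i; K -> fSi; K -> ff.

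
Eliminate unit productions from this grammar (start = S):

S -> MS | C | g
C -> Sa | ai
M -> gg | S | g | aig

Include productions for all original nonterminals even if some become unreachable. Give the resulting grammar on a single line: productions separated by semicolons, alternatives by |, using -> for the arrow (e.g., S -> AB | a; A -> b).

S -> g | MS | Sa | ai; C -> Sa | ai; M -> g | MS | Sa | ai | gg | aig

Unit productions: M->S, S->C.
Unit pairs (A ⇒* B via units): (M,C), (M,S), (S,C).
S: inherits non-unit rules of {C, S} → MS | Sa | ai | g.
C: inherits non-unit rules of {C} → Sa | ai.
M: inherits non-unit rules of {C, M, S} → MS | Sa | ai | aig | g | gg.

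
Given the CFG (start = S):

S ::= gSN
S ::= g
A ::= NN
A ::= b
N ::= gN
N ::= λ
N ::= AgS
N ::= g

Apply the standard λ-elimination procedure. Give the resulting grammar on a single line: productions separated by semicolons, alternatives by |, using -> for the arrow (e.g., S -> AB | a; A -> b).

S -> g | gS | gSN; A -> N | b | NN; N -> g | gN | gS | AgS

Nullable set: {A, N}.
S -> gSN: N nullable, giving gS | gSN.
A -> NN: N, N nullable, giving N | NN.
Drop N -> λ.
N -> AgS: A nullable, giving AgS | gS.
N -> gN: N nullable, giving g | gN.
Unchanged (no nullable symbols): S -> g; A -> b; N -> g.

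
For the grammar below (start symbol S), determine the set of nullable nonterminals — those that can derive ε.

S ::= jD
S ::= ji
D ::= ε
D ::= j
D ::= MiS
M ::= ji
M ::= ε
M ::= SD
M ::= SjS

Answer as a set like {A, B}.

Directly nullable (have an ε-rule): {D, M}.
Not nullable: S — each has a terminal in every rule's right-hand side or depends on a non-nullable symbol.

{D, M}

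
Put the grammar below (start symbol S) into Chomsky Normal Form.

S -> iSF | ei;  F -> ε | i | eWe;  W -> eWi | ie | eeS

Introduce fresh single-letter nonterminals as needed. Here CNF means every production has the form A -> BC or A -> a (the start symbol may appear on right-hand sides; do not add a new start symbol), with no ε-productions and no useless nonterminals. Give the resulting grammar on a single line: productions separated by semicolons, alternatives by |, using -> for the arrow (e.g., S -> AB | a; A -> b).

Nullable: {F}; after ε-elimination: S -> ei | iS | iSF; F -> i | eWe; W -> ie | eWi | eeS.
No unit productions to eliminate.
TERM: introduce A -> e, B -> i and substitute in every rule of length ≥2.
BIN: F -> AWA becomes F -> AC, C -> WA; S -> BSF becomes S -> BD, D -> SF; W -> AAS becomes W -> AE, E -> AS; W -> AWB becomes W -> AG, G -> WB.

S -> AB | BD | BS; A -> e; B -> i; C -> WA; D -> SF; E -> AS; F -> i | AC; G -> WB; W -> AE | AG | BA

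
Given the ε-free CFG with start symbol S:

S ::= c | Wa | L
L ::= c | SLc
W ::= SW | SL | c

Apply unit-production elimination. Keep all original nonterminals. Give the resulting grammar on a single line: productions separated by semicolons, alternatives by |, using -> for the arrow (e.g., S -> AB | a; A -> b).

Unit productions: S->L.
Unit pairs (A ⇒* B via units): (S,L).
S: inherits non-unit rules of {L, S} → SLc | Wa | c.
L: inherits non-unit rules of {L} → SLc | c.
W: inherits non-unit rules of {W} → SL | SW | c.

S -> c | Wa | SLc; L -> c | SLc; W -> c | SL | SW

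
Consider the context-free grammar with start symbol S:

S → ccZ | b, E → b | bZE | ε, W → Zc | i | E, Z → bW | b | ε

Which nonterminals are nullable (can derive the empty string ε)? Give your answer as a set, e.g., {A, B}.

{E, W, Z}

Directly nullable (have an ε-rule): {E, Z}.
W is nullable via W -> E (every symbol on the right is already known nullable).
Not nullable: S — each has a terminal in every rule's right-hand side or depends on a non-nullable symbol.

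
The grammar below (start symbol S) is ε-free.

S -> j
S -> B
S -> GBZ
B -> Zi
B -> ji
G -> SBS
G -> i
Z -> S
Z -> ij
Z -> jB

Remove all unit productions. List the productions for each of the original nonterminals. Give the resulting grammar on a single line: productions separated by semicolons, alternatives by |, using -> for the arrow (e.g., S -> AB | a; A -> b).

Unit productions: S->B, Z->S.
Unit pairs (A ⇒* B via units): (S,B), (Z,B), (Z,S).
S: inherits non-unit rules of {B, S} → GBZ | Zi | j | ji.
B: inherits non-unit rules of {B} → Zi | ji.
G: inherits non-unit rules of {G} → SBS | i.
Z: inherits non-unit rules of {B, S, Z} → GBZ | Zi | ij | j | jB | ji.

S -> j | Zi | ji | GBZ; B -> Zi | ji; G -> i | SBS; Z -> j | Zi | ij | jB | ji | GBZ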